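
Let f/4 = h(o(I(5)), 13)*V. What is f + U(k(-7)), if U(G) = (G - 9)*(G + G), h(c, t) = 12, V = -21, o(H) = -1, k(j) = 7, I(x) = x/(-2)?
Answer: -1036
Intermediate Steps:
I(x) = -x/2 (I(x) = x*(-½) = -x/2)
f = -1008 (f = 4*(12*(-21)) = 4*(-252) = -1008)
U(G) = 2*G*(-9 + G) (U(G) = (-9 + G)*(2*G) = 2*G*(-9 + G))
f + U(k(-7)) = -1008 + 2*7*(-9 + 7) = -1008 + 2*7*(-2) = -1008 - 28 = -1036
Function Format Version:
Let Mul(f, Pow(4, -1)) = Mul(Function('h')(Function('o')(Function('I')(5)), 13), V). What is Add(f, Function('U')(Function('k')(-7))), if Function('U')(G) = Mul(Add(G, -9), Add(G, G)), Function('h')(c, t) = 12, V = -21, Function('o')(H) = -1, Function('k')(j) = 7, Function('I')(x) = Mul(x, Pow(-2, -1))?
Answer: -1036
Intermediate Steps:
Function('I')(x) = Mul(Rational(-1, 2), x) (Function('I')(x) = Mul(x, Rational(-1, 2)) = Mul(Rational(-1, 2), x))
f = -1008 (f = Mul(4, Mul(12, -21)) = Mul(4, -252) = -1008)
Function('U')(G) = Mul(2, G, Add(-9, G)) (Function('U')(G) = Mul(Add(-9, G), Mul(2, G)) = Mul(2, G, Add(-9, G)))
Add(f, Function('U')(Function('k')(-7))) = Add(-1008, Mul(2, 7, Add(-9, 7))) = Add(-1008, Mul(2, 7, -2)) = Add(-1008, -28) = -1036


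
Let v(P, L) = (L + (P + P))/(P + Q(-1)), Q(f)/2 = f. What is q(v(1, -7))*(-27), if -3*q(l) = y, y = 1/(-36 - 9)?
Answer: -⅕ ≈ -0.20000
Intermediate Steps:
Q(f) = 2*f
v(P, L) = (L + 2*P)/(-2 + P) (v(P, L) = (L + (P + P))/(P + 2*(-1)) = (L + 2*P)/(P - 2) = (L + 2*P)/(-2 + P))
y = -1/45 (y = 1/(-45) = -1/45 ≈ -0.022222)
q(l) = 1/135 (q(l) = -⅓*(-1/45) = 1/135)
q(v(1, -7))*(-27) = (1/135)*(-27) = -⅕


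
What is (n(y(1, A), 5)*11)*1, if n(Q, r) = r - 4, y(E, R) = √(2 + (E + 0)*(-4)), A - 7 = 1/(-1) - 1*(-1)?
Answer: 11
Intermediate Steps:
A = 7 (A = 7 + (1/(-1) - 1*(-1)) = 7 + (-1 + 1) = 7 + 0 = 7)
y(E, R) = √(2 - 4*E) (y(E, R) = √(2 + E*(-4)) = √(2 - 4*E))
n(Q, r) = -4 + r
(n(y(1, A), 5)*11)*1 = ((-4 + 5)*11)*1 = (1*11)*1 = 11*1 = 11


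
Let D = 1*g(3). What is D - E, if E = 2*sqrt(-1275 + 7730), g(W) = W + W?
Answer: 6 - 2*sqrt(6455) ≈ -154.69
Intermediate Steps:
g(W) = 2*W
D = 6 (D = 1*(2*3) = 1*6 = 6)
E = 2*sqrt(6455) ≈ 160.69
D - E = 6 - 2*sqrt(6455)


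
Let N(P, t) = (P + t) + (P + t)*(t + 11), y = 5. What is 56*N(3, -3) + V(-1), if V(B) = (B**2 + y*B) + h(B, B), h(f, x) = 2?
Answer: -2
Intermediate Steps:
N(P, t) = P + t + (11 + t)*(P + t) (N(P, t) = (P + t) + (P + t)*(11 + t) = (P + t) + (11 + t)*(P + t) = P + t + (11 + t)*(P + t))
V(B) = 2 + B**2 + 5*B (V(B) = (B**2 + 5*B) + 2 = 2 + B**2 + 5*B)
56*N(3, -3) + V(-1) = 56*((-3)**2 + 12*3 + 12*(-3) + 3*(-3)) + (2 + (-1)**2 + 5*(-1)) = 56*(9 + 36 - 36 - 9) + (2 + 1 - 5) = 56*0 - 2 = 0 - 2 = -2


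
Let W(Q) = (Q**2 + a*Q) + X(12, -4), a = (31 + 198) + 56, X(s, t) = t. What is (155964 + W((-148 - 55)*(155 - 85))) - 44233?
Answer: 197985977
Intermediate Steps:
a = 285 (a = 229 + 56 = 285)
W(Q) = -4 + Q**2 + 285*Q (W(Q) = (Q**2 + 285*Q) - 4 = -4 + Q**2 + 285*Q)
(155964 + W((-148 - 55)*(155 - 85))) - 44233 = (155964 + (-4 + ((-148 - 55)*(155 - 85))**2 + 285*((-148 - 55)*(155 - 85)))) - 44233 = (155964 + (-4 + (-203*70)**2 + 285*(-203*70))) - 44233 = (155964 + (-4 + (-14210)**2 + 285*(-14210))) - 44233 = (155964 + (-4 + 201924100 - 4049850)) - 44233 = (155964 + 197874246) - 44233 = 198030210 - 44233 = 197985977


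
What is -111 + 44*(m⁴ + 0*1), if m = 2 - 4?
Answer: 593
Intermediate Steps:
m = -2
-111 + 44*(m⁴ + 0*1) = -111 + 44*((-2)⁴ + 0*1) = -111 + 44*(16 + 0) = -111 + 44*16 = -111 + 704 = 593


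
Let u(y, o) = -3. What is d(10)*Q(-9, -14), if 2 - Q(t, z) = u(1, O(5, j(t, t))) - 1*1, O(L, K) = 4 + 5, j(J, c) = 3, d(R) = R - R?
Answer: 0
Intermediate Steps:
d(R) = 0
O(L, K) = 9
Q(t, z) = 6 (Q(t, z) = 2 - (-3 - 1*1) = 2 - (-3 - 1) = 2 - 1*(-4) = 2 + 4 = 6)
d(10)*Q(-9, -14) = 0*6 = 0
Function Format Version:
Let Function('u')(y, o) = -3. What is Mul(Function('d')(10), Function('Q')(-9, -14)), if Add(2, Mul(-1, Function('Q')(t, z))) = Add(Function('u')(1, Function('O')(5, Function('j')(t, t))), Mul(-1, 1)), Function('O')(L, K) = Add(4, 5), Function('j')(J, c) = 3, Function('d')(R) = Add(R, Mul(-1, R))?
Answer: 0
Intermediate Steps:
Function('d')(R) = 0
Function('O')(L, K) = 9
Function('Q')(t, z) = 6 (Function('Q')(t, z) = Add(2, Mul(-1, Add(-3, Mul(-1, 1)))) = Add(2, Mul(-1, Add(-3, -1))) = Add(2, Mul(-1, -4)) = Add(2, 4) = 6)
Mul(Function('d')(10), Function('Q')(-9, -14)) = Mul(0, 6) = 0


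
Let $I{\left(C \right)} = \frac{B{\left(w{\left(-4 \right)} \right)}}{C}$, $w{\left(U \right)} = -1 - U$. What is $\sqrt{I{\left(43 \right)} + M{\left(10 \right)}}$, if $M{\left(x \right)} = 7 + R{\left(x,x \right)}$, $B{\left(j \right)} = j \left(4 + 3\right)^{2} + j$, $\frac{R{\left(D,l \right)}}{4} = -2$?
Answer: $\frac{\sqrt{4601}}{43} \approx 1.5775$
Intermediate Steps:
$R{\left(D,l \right)} = -8$ ($R{\left(D,l \right)} = 4 \left(-2\right) = -8$)
$B{\left(j \right)} = 50 j$ ($B{\left(j \right)} = j 7^{2} + j = j 49 + j = 49 j + j = 50 j$)
$M{\left(x \right)} = -1$ ($M{\left(x \right)} = 7 - 8 = -1$)
$I{\left(C \right)} = \frac{150}{C}$ ($I{\left(C \right)} = \frac{50 \left(-1 - -4\right)}{C} = \frac{50 \left(-1 + 4\right)}{C} = \frac{50 \cdot 3}{C} = \frac{150}{C}$)
$\sqrt{I{\left(43 \right)} + M{\left(10 \right)}} = \sqrt{\frac{150}{43} - 1} = \sqrt{\frac{107}{43}} = \frac{\sqrt{4601}}{43}$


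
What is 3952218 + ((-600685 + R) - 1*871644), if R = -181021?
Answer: 2298868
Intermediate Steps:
3952218 + ((-600685 + R) - 1*871644) = 3952218 + ((-600685 - 181021) - 1*871644) = 3952218 + (-781706 - 871644) = 3952218 - 1653350 = 2298868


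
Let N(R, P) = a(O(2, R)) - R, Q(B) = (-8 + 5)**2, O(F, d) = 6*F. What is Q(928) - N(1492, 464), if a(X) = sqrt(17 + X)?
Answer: 1501 - sqrt(29) ≈ 1495.6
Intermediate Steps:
Q(B) = 9 (Q(B) = (-3)**2 = 9)
N(R, P) = sqrt(29) - R (N(R, P) = sqrt(17 + 6*2) - R = sqrt(17 + 12) - R = sqrt(29) - R)
Q(928) - N(1492, 464) = 9 - (sqrt(29) - 1*1492) = 9 - (sqrt(29) - 1492) = 9 - (-1492 + sqrt(29)) = 9 + (1492 - sqrt(29)) = 1501 - sqrt(29)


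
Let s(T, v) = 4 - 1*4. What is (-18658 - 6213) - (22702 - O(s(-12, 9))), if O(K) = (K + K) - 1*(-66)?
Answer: -47507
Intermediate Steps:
s(T, v) = 0 (s(T, v) = 4 - 4 = 0)
O(K) = 66 + 2*K (O(K) = 2*K + 66 = 66 + 2*K)
(-18658 - 6213) - (22702 - O(s(-12, 9))) = (-18658 - 6213) - (22702 - (66 + 2*0)) = -24871 - (22702 - (66 + 0)) = -24871 - (22702 - 1*66) = -24871 - (22702 - 66) = -24871 - 1*22636 = -24871 - 22636 = -47507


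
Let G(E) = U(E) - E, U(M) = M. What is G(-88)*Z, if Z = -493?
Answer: 0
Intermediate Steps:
G(E) = 0 (G(E) = E - E = 0)
G(-88)*Z = 0*(-493) = 0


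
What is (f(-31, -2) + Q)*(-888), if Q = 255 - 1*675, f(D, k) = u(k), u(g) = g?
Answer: 374736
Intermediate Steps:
f(D, k) = k
Q = -420 (Q = 255 - 675 = -420)
(f(-31, -2) + Q)*(-888) = (-2 - 420)*(-888) = -422*(-888) = 374736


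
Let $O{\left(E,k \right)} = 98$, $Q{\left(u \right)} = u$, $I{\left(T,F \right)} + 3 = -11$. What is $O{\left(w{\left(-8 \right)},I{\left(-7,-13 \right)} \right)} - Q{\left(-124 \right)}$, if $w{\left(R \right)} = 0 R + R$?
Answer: $222$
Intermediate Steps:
$w{\left(R \right)} = R$ ($w{\left(R \right)} = 0 + R = R$)
$I{\left(T,F \right)} = -14$ ($I{\left(T,F \right)} = -3 - 11 = -14$)
$O{\left(w{\left(-8 \right)},I{\left(-7,-13 \right)} \right)} - Q{\left(-124 \right)} = 98 - -124 = 98 + 124 = 222$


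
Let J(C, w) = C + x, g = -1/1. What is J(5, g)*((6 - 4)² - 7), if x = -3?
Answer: -6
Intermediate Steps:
g = -1 (g = -1*1 = -1)
J(C, w) = -3 + C (J(C, w) = C - 3 = -3 + C)
J(5, g)*((6 - 4)² - 7) = (-3 + 5)*((6 - 4)² - 7) = 2*(2² - 7) = 2*(4 - 7) = 2*(-3) = -6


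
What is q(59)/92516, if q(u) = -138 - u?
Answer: -197/92516 ≈ -0.0021294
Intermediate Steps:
q(59)/92516 = (-138 - 1*59)/92516 = (-138 - 59)*(1/92516) = -197*1/92516 = -197/92516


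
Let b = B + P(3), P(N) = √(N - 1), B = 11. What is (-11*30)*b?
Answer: -3630 - 330*√2 ≈ -4096.7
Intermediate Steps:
P(N) = √(-1 + N)
b = 11 + √2 (b = 11 + √(-1 + 3) = 11 + √2 ≈ 12.414)
(-11*30)*b = (-11*30)*(11 + √2) = -330*(11 + √2) = -3630 - 330*√2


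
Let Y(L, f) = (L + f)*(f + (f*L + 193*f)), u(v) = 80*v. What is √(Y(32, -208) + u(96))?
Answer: 32*√8087 ≈ 2877.7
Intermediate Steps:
Y(L, f) = (L + f)*(194*f + L*f) (Y(L, f) = (L + f)*(f + (L*f + 193*f)) = (L + f)*(f + (193*f + L*f)) = (L + f)*(194*f + L*f))
√(Y(32, -208) + u(96)) = √(-208*(32² + 194*32 + 194*(-208) + 32*(-208)) + 80*96) = √(-208*(1024 + 6208 - 40352 - 6656) + 7680) = √(-208*(-39776) + 7680) = √(8273408 + 7680) = √8281088 = 32*√8087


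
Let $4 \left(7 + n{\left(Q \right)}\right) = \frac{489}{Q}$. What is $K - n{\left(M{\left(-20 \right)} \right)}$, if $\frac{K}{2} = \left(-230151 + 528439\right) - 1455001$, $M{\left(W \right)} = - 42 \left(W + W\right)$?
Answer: $- \frac{5182058723}{2240} \approx -2.3134 \cdot 10^{6}$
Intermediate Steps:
$M{\left(W \right)} = - 84 W$ ($M{\left(W \right)} = - 42 \cdot 2 W = - 84 W$)
$K = -2313426$ ($K = 2 \left(\left(-230151 + 528439\right) - 1455001\right) = 2 \left(298288 - 1455001\right) = 2 \left(-1156713\right) = -2313426$)
$n{\left(Q \right)} = -7 + \frac{489}{4 Q}$ ($n{\left(Q \right)} = -7 + \frac{489 \frac{1}{Q}}{4} = -7 + \frac{489}{4 Q}$)
$K - n{\left(M{\left(-20 \right)} \right)} = -2313426 - \left(-7 + \frac{489}{4 \left(\left(-84\right) \left(-20\right)\right)}\right) = -2313426 - \left(-7 + \frac{489}{4 \cdot 1680}\right) = -2313426 - \left(-7 + \frac{489}{4} \cdot \frac{1}{1680}\right) = -2313426 - \left(-7 + \frac{163}{2240}\right) = -2313426 - - \frac{15517}{2240} = -2313426 + \frac{15517}{2240} = - \frac{5182058723}{2240}$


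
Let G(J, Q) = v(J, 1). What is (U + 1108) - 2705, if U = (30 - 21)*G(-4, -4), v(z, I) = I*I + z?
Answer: -1624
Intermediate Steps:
v(z, I) = z + I² (v(z, I) = I² + z = z + I²)
G(J, Q) = 1 + J (G(J, Q) = J + 1² = J + 1 = 1 + J)
U = -27 (U = (30 - 21)*(1 - 4) = 9*(-3) = -27)
(U + 1108) - 2705 = (-27 + 1108) - 2705 = 1081 - 2705 = -1624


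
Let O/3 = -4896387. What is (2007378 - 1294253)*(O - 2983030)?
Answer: -12602481206875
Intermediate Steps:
O = -14689161 (O = 3*(-4896387) = -14689161)
(2007378 - 1294253)*(O - 2983030) = (2007378 - 1294253)*(-14689161 - 2983030) = 713125*(-17672191) = -12602481206875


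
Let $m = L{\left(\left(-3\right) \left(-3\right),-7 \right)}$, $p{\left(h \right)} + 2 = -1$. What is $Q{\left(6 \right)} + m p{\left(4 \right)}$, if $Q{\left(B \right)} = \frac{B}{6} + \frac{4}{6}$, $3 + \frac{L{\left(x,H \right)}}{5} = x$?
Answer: $- \frac{265}{3} \approx -88.333$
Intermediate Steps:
$L{\left(x,H \right)} = -15 + 5 x$
$Q{\left(B \right)} = \frac{2}{3} + \frac{B}{6}$ ($Q{\left(B \right)} = B \frac{1}{6} + 4 \cdot \frac{1}{6} = \frac{B}{6} + \frac{2}{3} = \frac{2}{3} + \frac{B}{6}$)
$p{\left(h \right)} = -3$ ($p{\left(h \right)} = -2 - 1 = -3$)
$m = 30$ ($m = -15 + 5 \left(\left(-3\right) \left(-3\right)\right) = -15 + 5 \cdot 9 = -15 + 45 = 30$)
$Q{\left(6 \right)} + m p{\left(4 \right)} = \left(\frac{2}{3} + \frac{1}{6} \cdot 6\right) + 30 \left(-3\right) = \left(\frac{2}{3} + 1\right) - 90 = \frac{5}{3} - 90 = - \frac{265}{3}$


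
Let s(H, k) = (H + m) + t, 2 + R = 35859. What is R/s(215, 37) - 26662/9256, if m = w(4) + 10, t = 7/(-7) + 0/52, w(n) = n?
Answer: 20363341/131898 ≈ 154.39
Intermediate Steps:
R = 35857 (R = -2 + 35859 = 35857)
t = -1 (t = 7*(-1/7) + 0*(1/52) = -1 + 0 = -1)
m = 14 (m = 4 + 10 = 14)
s(H, k) = 13 + H (s(H, k) = (H + 14) - 1 = (14 + H) - 1 = 13 + H)
R/s(215, 37) - 26662/9256 = 35857/(13 + 215) - 26662/9256 = 35857/228 - 26662*1/9256 = 35857*(1/228) - 13331/4628 = 35857/228 - 13331/4628 = 20363341/131898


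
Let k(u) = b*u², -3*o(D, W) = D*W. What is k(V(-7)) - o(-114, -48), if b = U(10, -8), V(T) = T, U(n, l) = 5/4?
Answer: 7541/4 ≈ 1885.3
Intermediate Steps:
U(n, l) = 5/4 (U(n, l) = 5*(¼) = 5/4)
b = 5/4 ≈ 1.2500
o(D, W) = -D*W/3
k(u) = 5*u²/4
k(V(-7)) - o(-114, -48) = (5/4)*(-7)² - (-1)*(-114)*(-48)/3 = (5/4)*49 - 1*(-1824) = 245/4 + 1824 = 7541/4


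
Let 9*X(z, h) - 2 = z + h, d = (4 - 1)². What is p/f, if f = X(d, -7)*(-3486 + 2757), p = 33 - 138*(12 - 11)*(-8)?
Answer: -379/108 ≈ -3.5093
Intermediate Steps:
d = 9 (d = 3² = 9)
X(z, h) = 2/9 + h/9 + z/9 (X(z, h) = 2/9 + (z + h)/9 = 2/9 + (h + z)/9 = 2/9 + (h/9 + z/9) = 2/9 + h/9 + z/9)
p = 1137 (p = 33 - 138*(-8) = 33 + 1104 = 1137)
f = -324 (f = (2/9 + (⅑)*(-7) + (⅑)*9)*(-3486 + 2757) = (2/9 - 7/9 + 1)*(-729) = (4/9)*(-729) = -324)
p/f = 1137/(-324) = 1137*(-1/324) = -379/108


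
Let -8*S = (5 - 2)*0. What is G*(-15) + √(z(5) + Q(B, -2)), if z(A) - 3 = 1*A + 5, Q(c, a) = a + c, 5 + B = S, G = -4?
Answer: 60 + √6 ≈ 62.449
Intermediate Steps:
S = 0 (S = -(5 - 2)*0/8 = -3*0/8 = -⅛*0 = 0)
B = -5 (B = -5 + 0 = -5)
z(A) = 8 + A (z(A) = 3 + (1*A + 5) = 3 + (A + 5) = 3 + (5 + A) = 8 + A)
G*(-15) + √(z(5) + Q(B, -2)) = -4*(-15) + √((8 + 5) + (-2 - 5)) = 60 + √(13 - 7) = 60 + √6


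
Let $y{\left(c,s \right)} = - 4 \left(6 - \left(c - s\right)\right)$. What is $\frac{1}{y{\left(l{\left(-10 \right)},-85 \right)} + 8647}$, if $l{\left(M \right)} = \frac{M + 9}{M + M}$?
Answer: $\frac{5}{44816} \approx 0.00011157$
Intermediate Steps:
$l{\left(M \right)} = \frac{9 + M}{2 M}$
$y{\left(c,s \right)} = -24 - 4 s + 4 c$ ($y{\left(c,s \right)} = - 4 \left(6 + s - c\right) = -24 - 4 s + 4 c$)
$\frac{1}{y{\left(l{\left(-10 \right)},-85 \right)} + 8647} = \frac{1}{\left(-24 - -340 + 4 \frac{9 - 10}{2 \left(-10\right)}\right) + 8647} = \frac{1}{\left(-24 + 340 + 4 \cdot \frac{1}{2} \left(- \frac{1}{10}\right) \left(-1\right)\right) + 8647} = \frac{1}{\left(-24 + 340 + 4 \cdot \frac{1}{20}\right) + 8647} = \frac{1}{\left(-24 + 340 + \frac{1}{5}\right) + 8647} = \frac{1}{\frac{1581}{5} + 8647} = \frac{1}{\frac{44816}{5}} = \frac{5}{44816}$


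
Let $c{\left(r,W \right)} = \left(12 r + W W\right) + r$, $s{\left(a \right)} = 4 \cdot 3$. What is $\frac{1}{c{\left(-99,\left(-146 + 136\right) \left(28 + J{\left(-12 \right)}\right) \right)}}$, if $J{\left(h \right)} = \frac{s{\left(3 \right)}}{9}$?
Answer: $\frac{9}{762817} \approx 1.1798 \cdot 10^{-5}$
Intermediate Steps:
$s{\left(a \right)} = 12$
$J{\left(h \right)} = \frac{4}{3}$ ($J{\left(h \right)} = \frac{12}{9} = 12 \cdot \frac{1}{9} = \frac{4}{3}$)
$c{\left(r,W \right)} = W^{2} + 13 r$ ($c{\left(r,W \right)} = \left(12 r + W^{2}\right) + r = \left(W^{2} + 12 r\right) + r = W^{2} + 13 r$)
$\frac{1}{c{\left(-99,\left(-146 + 136\right) \left(28 + J{\left(-12 \right)}\right) \right)}} = \frac{1}{\left(\left(-146 + 136\right) \left(28 + \frac{4}{3}\right)\right)^{2} + 13 \left(-99\right)} = \frac{1}{\left(\left(-10\right) \frac{88}{3}\right)^{2} - 1287} = \frac{1}{\left(- \frac{880}{3}\right)^{2} - 1287} = \frac{1}{\frac{774400}{9} - 1287} = \frac{1}{\frac{762817}{9}} = \frac{9}{762817}$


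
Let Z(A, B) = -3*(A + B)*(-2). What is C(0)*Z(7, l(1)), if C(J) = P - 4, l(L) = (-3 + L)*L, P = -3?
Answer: -210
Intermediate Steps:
l(L) = L*(-3 + L)
C(J) = -7 (C(J) = -3 - 4 = -7)
Z(A, B) = 6*A + 6*B (Z(A, B) = (-3*A - 3*B)*(-2) = 6*A + 6*B)
C(0)*Z(7, l(1)) = -7*(6*7 + 6*(1*(-3 + 1))) = -7*(42 + 6*(1*(-2))) = -7*(42 + 6*(-2)) = -7*(42 - 12) = -7*30 = -210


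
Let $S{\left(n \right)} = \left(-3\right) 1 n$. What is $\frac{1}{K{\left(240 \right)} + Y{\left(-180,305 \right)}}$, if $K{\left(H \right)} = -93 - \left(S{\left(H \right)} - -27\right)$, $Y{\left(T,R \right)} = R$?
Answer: $\frac{1}{905} \approx 0.001105$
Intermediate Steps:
$S{\left(n \right)} = - 3 n$
$K{\left(H \right)} = -120 + 3 H$ ($K{\left(H \right)} = -93 - \left(- 3 H - -27\right) = -93 - \left(- 3 H + 27\right) = -93 - \left(27 - 3 H\right) = -93 + \left(-27 + 3 H\right) = -120 + 3 H$)
$\frac{1}{K{\left(240 \right)} + Y{\left(-180,305 \right)}} = \frac{1}{\left(-120 + 3 \cdot 240\right) + 305} = \frac{1}{\left(-120 + 720\right) + 305} = \frac{1}{600 + 305} = \frac{1}{905}$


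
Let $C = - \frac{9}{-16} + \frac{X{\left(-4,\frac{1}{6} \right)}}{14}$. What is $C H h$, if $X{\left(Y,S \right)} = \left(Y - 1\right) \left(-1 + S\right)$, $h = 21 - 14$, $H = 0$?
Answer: $0$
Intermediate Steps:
$h = 7$ ($h = 21 - 14 = 7$)
$X{\left(Y,S \right)} = \left(-1 + S\right) \left(-1 + Y\right)$ ($X{\left(Y,S \right)} = \left(-1 + Y\right) \left(-1 + S\right) = \left(-1 + S\right) \left(-1 + Y\right)$)
$C = \frac{289}{336}$ ($C = - \frac{9}{-16} + \frac{1 - \frac{1}{6} - -4 + \frac{1}{6} \left(-4\right)}{14} = \left(-9\right) \left(- \frac{1}{16}\right) + \left(1 - \frac{1}{6} + 4 + \frac{1}{6} \left(-4\right)\right) \frac{1}{14} = \frac{9}{16} + \left(1 - \frac{1}{6} + 4 - \frac{2}{3}\right) \frac{1}{14} = \frac{9}{16} + \frac{25}{6} \cdot \frac{1}{14} = \frac{9}{16} + \frac{25}{84} = \frac{289}{336} \approx 0.86012$)
$C H h = \frac{289}{336} \cdot 0 \cdot 7 = 0 \cdot 7 = 0$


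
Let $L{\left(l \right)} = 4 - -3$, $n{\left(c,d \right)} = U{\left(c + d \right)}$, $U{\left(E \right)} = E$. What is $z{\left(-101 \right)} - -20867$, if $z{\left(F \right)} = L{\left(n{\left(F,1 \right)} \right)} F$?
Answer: $20160$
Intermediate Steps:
$n{\left(c,d \right)} = c + d$
$L{\left(l \right)} = 7$ ($L{\left(l \right)} = 4 + 3 = 7$)
$z{\left(F \right)} = 7 F$
$z{\left(-101 \right)} - -20867 = 7 \left(-101\right) - -20867 = -707 + 20867 = 20160$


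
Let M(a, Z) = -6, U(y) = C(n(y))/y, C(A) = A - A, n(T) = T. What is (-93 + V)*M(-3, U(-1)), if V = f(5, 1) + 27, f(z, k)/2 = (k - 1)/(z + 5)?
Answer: 396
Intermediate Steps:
C(A) = 0
U(y) = 0 (U(y) = 0/y = 0)
f(z, k) = 2*(-1 + k)/(5 + z) (f(z, k) = 2*((k - 1)/(z + 5)) = 2*((-1 + k)/(5 + z)) = 2*(-1 + k)/(5 + z))
V = 27 (V = 2*(-1 + 1)/(5 + 5) + 27 = 2*0/10 + 27 = 2*(1/10)*0 + 27 = 0 + 27 = 27)
(-93 + V)*M(-3, U(-1)) = (-93 + 27)*(-6) = -66*(-6) = 396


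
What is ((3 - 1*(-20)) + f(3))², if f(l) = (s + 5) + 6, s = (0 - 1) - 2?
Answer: 961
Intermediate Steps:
s = -3 (s = -1 - 2 = -3)
f(l) = 8 (f(l) = (-3 + 5) + 6 = 2 + 6 = 8)
((3 - 1*(-20)) + f(3))² = ((3 - 1*(-20)) + 8)² = ((3 + 20) + 8)² = (23 + 8)² = 31² = 961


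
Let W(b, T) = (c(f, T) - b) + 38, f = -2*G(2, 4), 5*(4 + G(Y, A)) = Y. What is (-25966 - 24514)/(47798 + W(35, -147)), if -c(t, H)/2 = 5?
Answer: -50480/47791 ≈ -1.0563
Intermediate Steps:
G(Y, A) = -4 + Y/5
f = 36/5 (f = -2*(-4 + (⅕)*2) = -2*(-4 + ⅖) = -2*(-18/5) = 36/5 ≈ 7.2000)
c(t, H) = -10 (c(t, H) = -2*5 = -10)
W(b, T) = 28 - b (W(b, T) = (-10 - b) + 38 = 28 - b)
(-25966 - 24514)/(47798 + W(35, -147)) = (-25966 - 24514)/(47798 + (28 - 1*35)) = -50480/(47798 + (28 - 35)) = -50480/(47798 - 7) = -50480/47791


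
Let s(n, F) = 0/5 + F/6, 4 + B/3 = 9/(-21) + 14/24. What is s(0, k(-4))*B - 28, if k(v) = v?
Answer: -853/42 ≈ -20.310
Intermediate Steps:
B = -323/28 (B = -12 + 3*(9/(-21) + 14/24) = -12 + 3*(9*(-1/21) + 14*(1/24)) = -12 + 3*(-3/7 + 7/12) = -12 + 3*(13/84) = -12 + 13/28 = -323/28 ≈ -11.536)
s(n, F) = F/6 (s(n, F) = 0*(⅕) + F*(⅙) = 0 + F/6 = F/6)
s(0, k(-4))*B - 28 = ((⅙)*(-4))*(-323/28) - 28 = -⅔*(-323/28) - 28 = 323/42 - 28 = -853/42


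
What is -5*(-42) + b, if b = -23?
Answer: 187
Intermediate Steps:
-5*(-42) + b = -5*(-42) - 23 = 210 - 23 = 187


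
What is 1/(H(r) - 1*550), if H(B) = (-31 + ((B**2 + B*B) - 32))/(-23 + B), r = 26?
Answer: -3/361 ≈ -0.0083102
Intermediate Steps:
H(B) = (-63 + 2*B**2)/(-23 + B) (H(B) = (-31 + ((B**2 + B**2) - 32))/(-23 + B) = (-31 + (2*B**2 - 32))/(-23 + B) = (-31 + (-32 + 2*B**2))/(-23 + B) = (-63 + 2*B**2)/(-23 + B))
1/(H(r) - 1*550) = 1/((-63 + 2*26**2)/(-23 + 26) - 1*550) = 1/((-63 + 2*676)/3 - 550) = 1/((-63 + 1352)/3 - 550) = 1/((1/3)*1289 - 550) = 1/(1289/3 - 550) = 1/(-361/3) = -3/361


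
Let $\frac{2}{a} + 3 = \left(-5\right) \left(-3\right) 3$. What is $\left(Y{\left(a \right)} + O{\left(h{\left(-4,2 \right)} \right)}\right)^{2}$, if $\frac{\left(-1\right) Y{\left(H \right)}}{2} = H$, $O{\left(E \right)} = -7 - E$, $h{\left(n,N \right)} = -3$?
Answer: $\frac{7396}{441} \approx 16.771$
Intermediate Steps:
$a = \frac{1}{21}$ ($a = \frac{2}{-3 + \left(-5\right) \left(-3\right) 3} = \frac{2}{-3 + 15 \cdot 3} = \frac{2}{-3 + 45} = \frac{2}{42} = 2 \cdot \frac{1}{42} = \frac{1}{21} \approx 0.047619$)
$Y{\left(H \right)} = - 2 H$
$\left(Y{\left(a \right)} + O{\left(h{\left(-4,2 \right)} \right)}\right)^{2} = \left(\left(-2\right) \frac{1}{21} - 4\right)^{2} = \left(- \frac{2}{21} + \left(-7 + 3\right)\right)^{2} = \left(- \frac{2}{21} - 4\right)^{2} = \left(- \frac{86}{21}\right)^{2} = \frac{7396}{441}$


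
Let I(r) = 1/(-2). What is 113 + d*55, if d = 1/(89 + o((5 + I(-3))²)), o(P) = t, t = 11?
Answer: 2271/20 ≈ 113.55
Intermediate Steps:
I(r) = -½
o(P) = 11
d = 1/100 (d = 1/(89 + 11) = 1/100 ≈ 0.010000)
113 + d*55 = 113 + (1/100)*55 = 113 + 11/20 = 2271/20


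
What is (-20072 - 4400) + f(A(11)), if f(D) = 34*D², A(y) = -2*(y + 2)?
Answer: -1488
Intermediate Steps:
A(y) = -4 - 2*y (A(y) = -2*(2 + y) = -4 - 2*y)
(-20072 - 4400) + f(A(11)) = (-20072 - 4400) + 34*(-4 - 2*11)² = -24472 + 34*(-4 - 22)² = -24472 + 34*(-26)² = -24472 + 34*676 = -24472 + 22984 = -1488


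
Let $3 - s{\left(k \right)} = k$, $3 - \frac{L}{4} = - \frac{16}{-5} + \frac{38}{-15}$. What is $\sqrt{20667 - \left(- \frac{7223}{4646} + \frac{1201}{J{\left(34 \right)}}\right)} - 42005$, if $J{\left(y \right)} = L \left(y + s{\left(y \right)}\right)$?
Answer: $-42005 + \frac{\sqrt{21815359969767}}{32522} \approx -41861.0$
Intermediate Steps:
$L = \frac{28}{3}$ ($L = 12 - 4 \left(- \frac{16}{-5} + \frac{38}{-15}\right) = 12 - 4 \left(\left(-16\right) \left(- \frac{1}{5}\right) + 38 \left(- \frac{1}{15}\right)\right) = 12 - 4 \left(\frac{16}{5} - \frac{38}{15}\right) = 12 - \frac{8}{3} = \frac{28}{3} \approx 9.3333$)
$s{\left(k \right)} = 3 - k$
$J{\left(y \right)} = 28$ ($J{\left(y \right)} = \frac{28 \left(y - \left(-3 + y\right)\right)}{3} = \frac{28}{3} \cdot 3 = 28$)
$\sqrt{20667 - \left(- \frac{7223}{4646} + \frac{1201}{J{\left(34 \right)}}\right)} - 42005 = \sqrt{20667 - \left(- \frac{7223}{4646} + \frac{1201}{28}\right)} - 42005 = \sqrt{20667 - \frac{2688801}{65044}} - 42005 = \sqrt{\frac{1341575547}{65044}} - 42005 = \frac{\sqrt{21815359969767}}{32522} - 42005 = -42005 + \frac{\sqrt{21815359969767}}{32522}$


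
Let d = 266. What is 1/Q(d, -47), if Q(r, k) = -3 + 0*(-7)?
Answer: -⅓ ≈ -0.33333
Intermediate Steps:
Q(r, k) = -3 (Q(r, k) = -3 + 0 = -3)
1/Q(d, -47) = 1/(-3) = -⅓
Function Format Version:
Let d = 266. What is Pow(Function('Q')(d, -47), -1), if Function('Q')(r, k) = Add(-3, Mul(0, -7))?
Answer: Rational(-1, 3) ≈ -0.33333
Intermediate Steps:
Function('Q')(r, k) = -3 (Function('Q')(r, k) = Add(-3, 0) = -3)
Pow(Function('Q')(d, -47), -1) = Pow(-3, -1) = Rational(-1, 3)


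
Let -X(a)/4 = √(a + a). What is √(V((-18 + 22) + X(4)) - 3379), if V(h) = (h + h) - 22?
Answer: √(-3393 - 16*√2) ≈ 58.443*I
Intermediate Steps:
X(a) = -4*√2*√a (X(a) = -4*√(a + a) = -4*√2*√a)
V(h) = -22 + 2*h (V(h) = 2*h - 22 = -22 + 2*h)
√(V((-18 + 22) + X(4)) - 3379) = √((-22 + 2*((-18 + 22) - 4*√2*√4)) - 3379) = √((-22 + 2*(4 - 4*√2*2)) - 3379) = √((-22 + 2*(4 - 8*√2)) - 3379) = √((-22 + (8 - 16*√2)) - 3379) = √((-14 - 16*√2) - 3379) = √(-3393 - 16*√2)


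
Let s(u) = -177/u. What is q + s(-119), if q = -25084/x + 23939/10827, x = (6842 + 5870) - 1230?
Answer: 11197278074/7396779033 ≈ 1.5138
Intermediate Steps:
x = 11482 (x = 12712 - 1230 = 11482)
q = 1641565/62157807 (q = -25084/11482 + 23939/10827 = -25084*1/11482 + 23939*(1/10827) = -12542/5741 + 23939/10827 = 1641565/62157807 ≈ 0.026410)
q + s(-119) = 1641565/62157807 - 177/(-119) = 1641565/62157807 - 177*(-1/119) = 1641565/62157807 + 177/119 = 11197278074/7396779033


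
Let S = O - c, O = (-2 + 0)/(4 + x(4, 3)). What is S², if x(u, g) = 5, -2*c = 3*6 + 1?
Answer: 27889/324 ≈ 86.077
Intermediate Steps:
c = -19/2 (c = -(3*6 + 1)/2 = -(18 + 1)/2 = -½*19 = -19/2 ≈ -9.5000)
O = -2/9 (O = (-2 + 0)/(4 + 5) = -2/9 ≈ -0.22222)
S = 167/18 (S = -2/9 - 1*(-19/2) = -2/9 + 19/2 = 167/18 ≈ 9.2778)
S² = (167/18)² = 27889/324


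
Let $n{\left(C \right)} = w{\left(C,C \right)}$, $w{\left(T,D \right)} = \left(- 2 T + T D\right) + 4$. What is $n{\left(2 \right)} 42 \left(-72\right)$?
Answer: $-12096$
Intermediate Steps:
$w{\left(T,D \right)} = 4 - 2 T + D T$ ($w{\left(T,D \right)} = \left(- 2 T + D T\right) + 4 = 4 - 2 T + D T$)
$n{\left(C \right)} = 4 + C^{2} - 2 C$ ($n{\left(C \right)} = 4 - 2 C + C C = 4 - 2 C + C^{2} = 4 + C^{2} - 2 C$)
$n{\left(2 \right)} 42 \left(-72\right) = \left(4 + 2^{2} - 4\right) 42 \left(-72\right) = \left(4 + 4 - 4\right) 42 \left(-72\right) = 4 \cdot 42 \left(-72\right) = 168 \left(-72\right) = -12096$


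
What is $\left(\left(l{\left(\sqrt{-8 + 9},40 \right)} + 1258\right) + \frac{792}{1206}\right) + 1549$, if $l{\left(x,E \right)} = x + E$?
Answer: $\frac{190860}{67} \approx 2848.7$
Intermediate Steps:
$l{\left(x,E \right)} = E + x$
$\left(\left(l{\left(\sqrt{-8 + 9},40 \right)} + 1258\right) + \frac{792}{1206}\right) + 1549 = \left(\left(\left(40 + \sqrt{-8 + 9}\right) + 1258\right) + \frac{792}{1206}\right) + 1549 = \left(\left(\left(40 + \sqrt{1}\right) + 1258\right) + 792 \cdot \frac{1}{1206}\right) + 1549 = \left(\left(\left(40 + 1\right) + 1258\right) + \frac{44}{67}\right) + 1549 = \left(\left(41 + 1258\right) + \frac{44}{67}\right) + 1549 = \left(1299 + \frac{44}{67}\right) + 1549 = \frac{87077}{67} + 1549 = \frac{190860}{67}$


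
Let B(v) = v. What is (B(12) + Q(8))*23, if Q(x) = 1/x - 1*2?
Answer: 1863/8 ≈ 232.88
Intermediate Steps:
Q(x) = -2 + 1/x (Q(x) = 1/x - 2 = -2 + 1/x)
(B(12) + Q(8))*23 = (12 + (-2 + 1/8))*23 = (12 + (-2 + ⅛))*23 = (12 - 15/8)*23 = (81/8)*23 = 1863/8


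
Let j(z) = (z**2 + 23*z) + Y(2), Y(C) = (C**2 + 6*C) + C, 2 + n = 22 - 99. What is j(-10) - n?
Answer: -33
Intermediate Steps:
n = -79 (n = -2 + (22 - 99) = -2 - 77 = -79)
Y(C) = C**2 + 7*C
j(z) = 18 + z**2 + 23*z (j(z) = (z**2 + 23*z) + 2*(7 + 2) = (z**2 + 23*z) + 2*9 = (z**2 + 23*z) + 18 = 18 + z**2 + 23*z)
j(-10) - n = (18 + (-10)**2 + 23*(-10)) - 1*(-79) = (18 + 100 - 230) + 79 = -112 + 79 = -33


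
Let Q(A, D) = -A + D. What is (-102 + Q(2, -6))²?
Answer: 12100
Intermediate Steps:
Q(A, D) = D - A
(-102 + Q(2, -6))² = (-102 + (-6 - 1*2))² = (-102 + (-6 - 2))² = (-102 - 8)² = (-110)² = 12100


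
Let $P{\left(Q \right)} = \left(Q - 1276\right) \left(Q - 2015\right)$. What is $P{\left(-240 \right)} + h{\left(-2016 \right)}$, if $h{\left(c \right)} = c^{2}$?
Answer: $7482836$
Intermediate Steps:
$P{\left(Q \right)} = \left(-2015 + Q\right) \left(-1276 + Q\right)$ ($P{\left(Q \right)} = \left(-1276 + Q\right) \left(-2015 + Q\right) = \left(-2015 + Q\right) \left(-1276 + Q\right)$)
$P{\left(-240 \right)} + h{\left(-2016 \right)} = \left(2571140 + \left(-240\right)^{2} - -789840\right) + \left(-2016\right)^{2} = \left(2571140 + 57600 + 789840\right) + 4064256 = 3418580 + 4064256 = 7482836$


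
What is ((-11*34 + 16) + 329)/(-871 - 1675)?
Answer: 29/2546 ≈ 0.011390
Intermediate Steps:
((-11*34 + 16) + 329)/(-871 - 1675) = ((-374 + 16) + 329)/(-2546) = (-358 + 329)*(-1/2546) = -29*(-1/2546) = 29/2546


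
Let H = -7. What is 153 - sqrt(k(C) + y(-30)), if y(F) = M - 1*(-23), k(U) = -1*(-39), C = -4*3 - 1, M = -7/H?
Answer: 153 - 3*sqrt(7) ≈ 145.06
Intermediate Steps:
M = 1 (M = -7/(-7) = -7*(-1/7) = 1)
C = -13 (C = -12 - 1 = -13)
k(U) = 39
y(F) = 24 (y(F) = 1 - 1*(-23) = 1 + 23 = 24)
153 - sqrt(k(C) + y(-30)) = 153 - sqrt(39 + 24) = 153 - sqrt(63) = 153 - 3*sqrt(7)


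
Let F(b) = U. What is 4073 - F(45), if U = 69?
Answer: 4004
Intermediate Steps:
F(b) = 69
4073 - F(45) = 4073 - 1*69 = 4073 - 69 = 4004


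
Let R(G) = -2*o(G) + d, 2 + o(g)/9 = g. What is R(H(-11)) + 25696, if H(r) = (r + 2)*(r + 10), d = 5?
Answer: 25575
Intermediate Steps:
o(g) = -18 + 9*g
H(r) = (2 + r)*(10 + r)
R(G) = 41 - 18*G (R(G) = -2*(-18 + 9*G) + 5 = (36 - 18*G) + 5 = 41 - 18*G)
R(H(-11)) + 25696 = (41 - 18*(20 + (-11)² + 12*(-11))) + 25696 = (41 - 18*(20 + 121 - 132)) + 25696 = (41 - 18*9) + 25696 = (41 - 162) + 25696 = -121 + 25696 = 25575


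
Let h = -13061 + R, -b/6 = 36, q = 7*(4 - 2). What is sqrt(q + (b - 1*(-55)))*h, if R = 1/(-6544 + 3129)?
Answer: -312223212*I*sqrt(3)/3415 ≈ -1.5836e+5*I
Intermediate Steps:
q = 14 (q = 7*2 = 14)
b = -216 (b = -6*36 = -216)
R = -1/3415 (R = 1/(-3415) = -1/3415 ≈ -0.00029283)
h = -44603316/3415 (h = -13061 - 1/3415 = -44603316/3415 ≈ -13061.)
sqrt(q + (b - 1*(-55)))*h = sqrt(14 + (-216 - 1*(-55)))*(-44603316/3415) = sqrt(14 + (-216 + 55))*(-44603316/3415) = sqrt(14 - 161)*(-44603316/3415) = sqrt(-147)*(-44603316/3415) = (7*I*sqrt(3))*(-44603316/3415) = -312223212*I*sqrt(3)/3415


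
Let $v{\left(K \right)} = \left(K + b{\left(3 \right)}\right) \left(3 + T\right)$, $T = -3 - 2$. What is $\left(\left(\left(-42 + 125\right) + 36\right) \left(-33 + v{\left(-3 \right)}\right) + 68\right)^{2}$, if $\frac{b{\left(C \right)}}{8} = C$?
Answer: $78446449$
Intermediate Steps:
$b{\left(C \right)} = 8 C$
$T = -5$
$v{\left(K \right)} = -48 - 2 K$ ($v{\left(K \right)} = \left(K + 8 \cdot 3\right) \left(3 - 5\right) = \left(K + 24\right) \left(-2\right) = \left(24 + K\right) \left(-2\right) = -48 - 2 K$)
$\left(\left(\left(-42 + 125\right) + 36\right) \left(-33 + v{\left(-3 \right)}\right) + 68\right)^{2} = \left(\left(\left(-42 + 125\right) + 36\right) \left(-33 - 42\right) + 68\right)^{2} = \left(\left(83 + 36\right) \left(-33 + \left(-48 + 6\right)\right) + 68\right)^{2} = \left(119 \left(-33 - 42\right) + 68\right)^{2} = \left(119 \left(-75\right) + 68\right)^{2} = \left(-8925 + 68\right)^{2} = \left(-8857\right)^{2} = 78446449$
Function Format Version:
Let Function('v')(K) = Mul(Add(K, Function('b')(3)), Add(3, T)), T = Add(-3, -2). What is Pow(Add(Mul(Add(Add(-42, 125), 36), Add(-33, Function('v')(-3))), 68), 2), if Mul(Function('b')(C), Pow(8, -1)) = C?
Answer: 78446449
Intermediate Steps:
Function('b')(C) = Mul(8, C)
T = -5
Function('v')(K) = Add(-48, Mul(-2, K)) (Function('v')(K) = Mul(Add(K, Mul(8, 3)), Add(3, -5)) = Mul(Add(K, 24), -2) = Mul(Add(24, K), -2) = Add(-48, Mul(-2, K)))
Pow(Add(Mul(Add(Add(-42, 125), 36), Add(-33, Function('v')(-3))), 68), 2) = Pow(Add(Mul(Add(Add(-42, 125), 36), Add(-33, Add(-48, Mul(-2, -3)))), 68), 2) = Pow(Add(Mul(Add(83, 36), Add(-33, Add(-48, 6))), 68), 2) = Pow(Add(Mul(119, Add(-33, -42)), 68), 2) = Pow(Add(Mul(119, -75), 68), 2) = Pow(Add(-8925, 68), 2) = Pow(-8857, 2) = 78446449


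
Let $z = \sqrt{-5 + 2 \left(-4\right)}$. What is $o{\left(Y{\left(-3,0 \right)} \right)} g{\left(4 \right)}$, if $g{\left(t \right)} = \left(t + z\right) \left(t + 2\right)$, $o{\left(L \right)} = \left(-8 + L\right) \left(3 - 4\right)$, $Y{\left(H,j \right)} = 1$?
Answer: $168 + 42 i \sqrt{13} \approx 168.0 + 151.43 i$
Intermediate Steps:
$o{\left(L \right)} = 8 - L$ ($o{\left(L \right)} = \left(-8 + L\right) \left(-1\right) = 8 - L$)
$z = i \sqrt{13}$ ($z = \sqrt{-5 - 8} = \sqrt{-13} = i \sqrt{13} \approx 3.6056 i$)
$g{\left(t \right)} = \left(2 + t\right) \left(t + i \sqrt{13}\right)$ ($g{\left(t \right)} = \left(t + i \sqrt{13}\right) \left(t + 2\right) = \left(t + i \sqrt{13}\right) \left(2 + t\right) = \left(2 + t\right) \left(t + i \sqrt{13}\right)$)
$o{\left(Y{\left(-3,0 \right)} \right)} g{\left(4 \right)} = \left(8 - 1\right) \left(4^{2} + 2 \cdot 4 + 2 i \sqrt{13} + i 4 \sqrt{13}\right) = \left(8 - 1\right) \left(16 + 8 + 2 i \sqrt{13} + 4 i \sqrt{13}\right) = 7 \left(24 + 6 i \sqrt{13}\right) = 168 + 42 i \sqrt{13}$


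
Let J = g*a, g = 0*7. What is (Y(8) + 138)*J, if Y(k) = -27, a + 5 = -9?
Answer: 0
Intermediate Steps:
a = -14 (a = -5 - 9 = -14)
g = 0
J = 0 (J = 0*(-14) = 0)
(Y(8) + 138)*J = (-27 + 138)*0 = 111*0 = 0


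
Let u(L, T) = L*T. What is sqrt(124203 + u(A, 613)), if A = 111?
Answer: 179*sqrt(6) ≈ 438.46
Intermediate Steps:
sqrt(124203 + u(A, 613)) = sqrt(124203 + 111*613) = sqrt(124203 + 68043) = sqrt(192246) = 179*sqrt(6)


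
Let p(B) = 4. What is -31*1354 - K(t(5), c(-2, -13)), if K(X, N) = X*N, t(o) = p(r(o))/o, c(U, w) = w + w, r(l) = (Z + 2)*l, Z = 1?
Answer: -209766/5 ≈ -41953.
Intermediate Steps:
r(l) = 3*l (r(l) = (1 + 2)*l = 3*l)
c(U, w) = 2*w
t(o) = 4/o
K(X, N) = N*X
-31*1354 - K(t(5), c(-2, -13)) = -31*1354 - 2*(-13)*4/5 = -41974 - (-26)*4*(⅕) = -41974 - (-26)*4/5 = -41974 - 1*(-104/5) = -41974 + 104/5 = -209766/5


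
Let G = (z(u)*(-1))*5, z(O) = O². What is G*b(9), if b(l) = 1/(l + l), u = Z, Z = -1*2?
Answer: -10/9 ≈ -1.1111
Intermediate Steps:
Z = -2
u = -2
b(l) = 1/(2*l)
G = -20 (G = ((-2)²*(-1))*5 = (4*(-1))*5 = -4*5 = -20)
G*b(9) = -10/9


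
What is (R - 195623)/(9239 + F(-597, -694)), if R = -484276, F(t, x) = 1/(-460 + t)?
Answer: -718653243/9765622 ≈ -73.590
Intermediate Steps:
(R - 195623)/(9239 + F(-597, -694)) = (-484276 - 195623)/(9239 + 1/(-460 - 597)) = -679899/(9239 + 1/(-1057)) = -679899/(9239 - 1/1057) = -679899/9765622/1057 = -679899*1057/9765622 = -718653243/9765622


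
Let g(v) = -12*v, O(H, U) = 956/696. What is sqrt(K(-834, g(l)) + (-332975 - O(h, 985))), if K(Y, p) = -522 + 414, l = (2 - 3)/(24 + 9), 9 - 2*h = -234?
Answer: I*sqrt(10084462494)/174 ≈ 577.13*I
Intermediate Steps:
h = 243/2 (h = 9/2 - 1/2*(-234) = 9/2 + 117 = 243/2 ≈ 121.50)
O(H, U) = 239/174 (O(H, U) = 956*(1/696) = 239/174)
l = -1/33 ≈ -0.030303
K(Y, p) = -108
sqrt(K(-834, g(l)) + (-332975 - O(h, 985))) = sqrt(-108 + (-332975 - 1*239/174)) = sqrt(-108 + (-332975 - 239/174)) = sqrt(-108 - 57937889/174) = sqrt(-57956681/174) = I*sqrt(10084462494)/174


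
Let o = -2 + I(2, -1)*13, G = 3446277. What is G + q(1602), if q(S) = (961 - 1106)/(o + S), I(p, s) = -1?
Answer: 5469241454/1587 ≈ 3.4463e+6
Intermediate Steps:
o = -15 (o = -2 - 1*13 = -2 - 13 = -15)
q(S) = -145/(-15 + S) (q(S) = (961 - 1106)/(-15 + S) = -145/(-15 + S))
G + q(1602) = 3446277 - 145/(-15 + 1602) = 3446277 - 145/1587 = 5469241454/1587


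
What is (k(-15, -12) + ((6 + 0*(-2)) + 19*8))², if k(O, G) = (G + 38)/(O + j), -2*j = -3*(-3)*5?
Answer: 139192804/5625 ≈ 24745.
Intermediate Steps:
j = -45/2 (j = -(-3*(-3))*5/2 = -9*5/2 = -½*45 = -45/2 ≈ -22.500)
k(O, G) = (38 + G)/(-45/2 + O) (k(O, G) = (G + 38)/(O - 45/2) = (38 + G)/(-45/2 + O))
(k(-15, -12) + ((6 + 0*(-2)) + 19*8))² = (2*(38 - 12)/(-45 + 2*(-15)) + ((6 + 0*(-2)) + 19*8))² = (2*26/(-45 - 30) + ((6 + 0) + 152))² = (2*26/(-75) + (6 + 152))² = (2*(-1/75)*26 + 158)² = (-52/75 + 158)² = (11798/75)² = 139192804/5625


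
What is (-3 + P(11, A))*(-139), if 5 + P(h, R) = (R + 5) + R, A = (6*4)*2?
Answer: -12927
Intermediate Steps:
A = 48 (A = 24*2 = 48)
P(h, R) = 2*R (P(h, R) = -5 + ((R + 5) + R) = -5 + ((5 + R) + R) = -5 + (5 + 2*R) = 2*R)
(-3 + P(11, A))*(-139) = (-3 + 2*48)*(-139) = (-3 + 96)*(-139) = 93*(-139) = -12927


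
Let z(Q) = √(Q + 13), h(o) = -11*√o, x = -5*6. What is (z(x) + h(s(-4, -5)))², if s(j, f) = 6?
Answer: 709 - 22*I*√102 ≈ 709.0 - 222.19*I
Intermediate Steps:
x = -30
z(Q) = √(13 + Q)
(z(x) + h(s(-4, -5)))² = (√(13 - 30) - 11*√6)² = (√(-17) - 11*√6)² = (I*√17 - 11*√6)² = (-11*√6 + I*√17)²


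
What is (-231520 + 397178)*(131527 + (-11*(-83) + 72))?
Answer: 21951672896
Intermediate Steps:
(-231520 + 397178)*(131527 + (-11*(-83) + 72)) = 165658*(131527 + (913 + 72)) = 165658*(131527 + 985) = 165658*132512 = 21951672896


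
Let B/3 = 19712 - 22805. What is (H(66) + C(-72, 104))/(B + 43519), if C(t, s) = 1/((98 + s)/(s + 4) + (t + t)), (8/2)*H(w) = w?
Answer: 253167/525584000 ≈ 0.00048169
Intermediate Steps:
H(w) = w/4
B = -9279 (B = 3*(19712 - 22805) = 3*(-3093) = -9279)
C(t, s) = 1/(2*t + (98 + s)/(4 + s)) (C(t, s) = 1/((98 + s)/(4 + s) + 2*t) = 1/(2*t + (98 + s)/(4 + s)))
(H(66) + C(-72, 104))/(B + 43519) = ((1/4)*66 + (4 + 104)/(98 + 104 + 8*(-72) + 2*104*(-72)))/(-9279 + 43519) = (33/2 + 108/(98 + 104 - 576 - 14976))/34240 = (33/2 + 108/(-15350))*(1/34240) = (33/2 - 1/15350*108)*(1/34240) = (33/2 - 54/7675)*(1/34240) = (253167/15350)*(1/34240) = 253167/525584000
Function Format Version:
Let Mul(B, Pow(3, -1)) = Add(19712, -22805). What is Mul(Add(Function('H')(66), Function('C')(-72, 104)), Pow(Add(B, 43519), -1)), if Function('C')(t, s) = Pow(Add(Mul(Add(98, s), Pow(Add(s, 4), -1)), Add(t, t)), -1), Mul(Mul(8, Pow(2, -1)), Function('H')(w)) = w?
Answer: Rational(253167, 525584000) ≈ 0.00048169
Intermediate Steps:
Function('H')(w) = Mul(Rational(1, 4), w)
B = -9279 (B = Mul(3, Add(19712, -22805)) = Mul(3, -3093) = -9279)
Function('C')(t, s) = Pow(Add(Mul(2, t), Mul(Pow(Add(4, s), -1), Add(98, s))), -1) (Function('C')(t, s) = Pow(Add(Mul(Add(98, s), Pow(Add(4, s), -1)), Mul(2, t)), -1) = Pow(Add(Mul(Pow(Add(4, s), -1), Add(98, s)), Mul(2, t)), -1) = Pow(Add(Mul(2, t), Mul(Pow(Add(4, s), -1), Add(98, s))), -1))
Mul(Add(Function('H')(66), Function('C')(-72, 104)), Pow(Add(B, 43519), -1)) = Mul(Add(Mul(Rational(1, 4), 66), Mul(Pow(Add(98, 104, Mul(8, -72), Mul(2, 104, -72)), -1), Add(4, 104))), Pow(Add(-9279, 43519), -1)) = Mul(Add(Rational(33, 2), Mul(Pow(Add(98, 104, -576, -14976), -1), 108)), Pow(34240, -1)) = Mul(Add(Rational(33, 2), Mul(Pow(-15350, -1), 108)), Rational(1, 34240)) = Mul(Add(Rational(33, 2), Mul(Rational(-1, 15350), 108)), Rational(1, 34240)) = Mul(Add(Rational(33, 2), Rational(-54, 7675)), Rational(1, 34240)) = Mul(Rational(253167, 15350), Rational(1, 34240)) = Rational(253167, 525584000)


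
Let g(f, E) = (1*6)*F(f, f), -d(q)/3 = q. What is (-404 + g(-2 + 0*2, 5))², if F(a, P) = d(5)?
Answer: 244036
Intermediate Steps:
d(q) = -3*q
F(a, P) = -15 (F(a, P) = -3*5 = -15)
g(f, E) = -90 (g(f, E) = (1*6)*(-15) = 6*(-15) = -90)
(-404 + g(-2 + 0*2, 5))² = (-404 - 90)² = (-494)² = 244036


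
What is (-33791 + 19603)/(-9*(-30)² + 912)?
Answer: 3547/1797 ≈ 1.9738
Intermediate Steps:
(-33791 + 19603)/(-9*(-30)² + 912) = -14188/(-9*900 + 912) = -14188/(-8100 + 912) = -14188/(-7188) = -14188*(-1/7188) = 3547/1797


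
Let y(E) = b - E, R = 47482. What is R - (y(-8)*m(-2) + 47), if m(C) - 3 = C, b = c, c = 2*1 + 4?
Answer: 47421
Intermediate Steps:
c = 6 (c = 2 + 4 = 6)
b = 6
m(C) = 3 + C
y(E) = 6 - E
R - (y(-8)*m(-2) + 47) = 47482 - ((6 - 1*(-8))*(3 - 2) + 47) = 47482 - ((6 + 8)*1 + 47) = 47482 - (14*1 + 47) = 47482 - (14 + 47) = 47482 - 1*61 = 47482 - 61 = 47421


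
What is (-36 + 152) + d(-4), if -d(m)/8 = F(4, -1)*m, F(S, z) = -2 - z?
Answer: 84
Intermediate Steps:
d(m) = 8*m (d(m) = -8*(-2 - 1*(-1))*m = -8*(-2 + 1)*m = -(-8)*m = 8*m)
(-36 + 152) + d(-4) = (-36 + 152) + 8*(-4) = 116 - 32 = 84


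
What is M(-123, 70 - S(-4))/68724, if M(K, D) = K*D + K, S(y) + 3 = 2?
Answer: -246/1909 ≈ -0.12886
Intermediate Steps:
S(y) = -1 (S(y) = -3 + 2 = -1)
M(K, D) = K + D*K (M(K, D) = D*K + K = K + D*K)
M(-123, 70 - S(-4))/68724 = -123*(1 + (70 - 1*(-1)))/68724 = -123*(1 + (70 + 1))*(1/68724) = -123*(1 + 71)*(1/68724) = -123*72*(1/68724) = -8856*1/68724 = -246/1909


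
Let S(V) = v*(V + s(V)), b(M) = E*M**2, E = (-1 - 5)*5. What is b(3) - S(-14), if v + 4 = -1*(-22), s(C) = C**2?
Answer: -3546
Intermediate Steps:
E = -30 (E = -6*5 = -30)
b(M) = -30*M**2
v = 18 (v = -4 - 1*(-22) = -4 + 22 = 18)
S(V) = 18*V + 18*V**2 (S(V) = 18*(V + V**2) = 18*V + 18*V**2)
b(3) - S(-14) = -30*3**2 - 18*(-14)*(1 - 14) = -30*9 - 18*(-14)*(-13) = -270 - 1*3276 = -270 - 3276 = -3546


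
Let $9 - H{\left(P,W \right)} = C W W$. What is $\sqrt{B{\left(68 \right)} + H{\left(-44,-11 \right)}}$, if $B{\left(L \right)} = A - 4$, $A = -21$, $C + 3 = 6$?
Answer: $i \sqrt{379} \approx 19.468 i$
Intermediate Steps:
$C = 3$ ($C = -3 + 6 = 3$)
$B{\left(L \right)} = -25$ ($B{\left(L \right)} = -21 - 4 = -25$)
$H{\left(P,W \right)} = 9 - 3 W^{2}$ ($H{\left(P,W \right)} = 9 - 3 W W = 9 - 3 W^{2}$)
$\sqrt{B{\left(68 \right)} + H{\left(-44,-11 \right)}} = \sqrt{-25 + \left(9 - 3 \left(-11\right)^{2}\right)} = \sqrt{-25 + \left(9 - 363\right)} = \sqrt{-25 - 354} = \sqrt{-379} = i \sqrt{379}$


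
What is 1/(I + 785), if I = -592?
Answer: 1/193 ≈ 0.0051813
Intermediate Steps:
1/(I + 785) = 1/(-592 + 785) = 1/193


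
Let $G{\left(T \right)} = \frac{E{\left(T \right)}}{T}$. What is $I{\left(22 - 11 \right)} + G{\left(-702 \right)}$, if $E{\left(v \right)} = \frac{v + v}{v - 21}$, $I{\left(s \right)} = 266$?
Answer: $\frac{192316}{723} \approx 266.0$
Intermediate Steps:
$E{\left(v \right)} = \frac{2 v}{-21 + v}$
$G{\left(T \right)} = \frac{2}{-21 + T}$ ($G{\left(T \right)} = \frac{2 T \frac{1}{-21 + T}}{T} = \frac{2}{-21 + T}$)
$I{\left(22 - 11 \right)} + G{\left(-702 \right)} = 266 + \frac{2}{-21 - 702} = 266 + \frac{2}{-723} = 266 + 2 \left(- \frac{1}{723}\right) = 266 - \frac{2}{723} = \frac{192316}{723}$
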